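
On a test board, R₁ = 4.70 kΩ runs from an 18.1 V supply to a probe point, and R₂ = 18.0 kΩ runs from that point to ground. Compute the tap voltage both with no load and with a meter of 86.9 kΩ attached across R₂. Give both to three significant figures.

Unloaded: 14.4 V; loaded: 13.8 V

Open-circuit: V = 18.1 × 18.0/(4.70 + 18.0) = 14.4 V.
With the load, R₂ becomes R₂‖R_L = 14.91 kΩ, so V = 18.1 × 14.91/19.61 = 13.8 V.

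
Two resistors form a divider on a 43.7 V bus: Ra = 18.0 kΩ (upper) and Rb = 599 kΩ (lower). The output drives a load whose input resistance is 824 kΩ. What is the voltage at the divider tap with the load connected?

V_out ≈ 41.5 V

The load sits in parallel with Rb: Rb‖R_L = (599 × 824) / (599 + 824) = 346.9 kΩ.
V_out = 43.7 × 346.9 / (18.0 + 346.9) = 43.7 × 346.9/364.9 = 41.5 V.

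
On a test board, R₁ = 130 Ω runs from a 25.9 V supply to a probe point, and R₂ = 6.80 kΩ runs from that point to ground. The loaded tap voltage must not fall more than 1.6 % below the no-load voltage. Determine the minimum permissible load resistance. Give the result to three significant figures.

Output resistance R_th = R₁‖R₂ = (130 × 6800)/6930 = 127.6 Ω.
The fractional drop is R_th/(R_th + R_L); requiring this ≤ 0.0160 gives R_L ≥ R_th(1/0.0160 − 1) = 127.6 × 61.50 = 7.85 kΩ.

R_L(min) ≈ 7.85 kΩ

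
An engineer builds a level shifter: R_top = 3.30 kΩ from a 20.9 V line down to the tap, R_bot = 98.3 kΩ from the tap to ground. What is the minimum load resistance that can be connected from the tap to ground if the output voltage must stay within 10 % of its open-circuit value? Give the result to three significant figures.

Output resistance R_th = R_top‖R_bot = (3.30 × 98.3)/101.6 = 3.193 kΩ.
The fractional drop is R_th/(R_th + R_L); requiring this ≤ 0.100 gives R_L ≥ R_th(1/0.100 − 1) = 3.193 × 9.000 = 28.7 kΩ.

R_L(min) ≈ 28.7 kΩ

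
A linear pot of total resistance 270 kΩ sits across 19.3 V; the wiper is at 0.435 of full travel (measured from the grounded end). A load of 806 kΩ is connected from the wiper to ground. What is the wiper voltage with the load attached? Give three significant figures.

The wiper splits the pot into (1−α)R = 152.6 kΩ above and αR = 117.5 kΩ below.
Lower section ‖ load = 102.5 kΩ.
V_wiper = 19.3 × 102.5/(152.6 + 102.5) = 7.76 V.

V ≈ 7.76 V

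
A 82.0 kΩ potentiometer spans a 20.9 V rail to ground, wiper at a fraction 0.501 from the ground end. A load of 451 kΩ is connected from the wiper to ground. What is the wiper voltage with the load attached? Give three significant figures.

V ≈ 10.0 V

The wiper splits the pot into (1−α)R = 40.92 kΩ above and αR = 41.08 kΩ below.
Lower section ‖ load = 37.65 kΩ.
V_wiper = 20.9 × 37.65/(40.92 + 37.65) = 10.0 V.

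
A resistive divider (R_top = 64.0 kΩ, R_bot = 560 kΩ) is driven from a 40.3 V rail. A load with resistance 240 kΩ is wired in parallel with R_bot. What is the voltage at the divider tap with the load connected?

V_out ≈ 29.2 V

The load sits in parallel with R_bot: R_bot‖R_L = (560 × 240) / (560 + 240) = 168.0 kΩ.
V_out = 40.3 × 168.0 / (64.0 + 168.0) = 40.3 × 168.0/232.0 = 29.2 V.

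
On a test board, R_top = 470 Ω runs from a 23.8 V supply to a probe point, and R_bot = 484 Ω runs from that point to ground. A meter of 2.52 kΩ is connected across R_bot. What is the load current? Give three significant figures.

R_bot‖R_L = 406.0 Ω; V_out = 23.8 × 406.0/876.0 = 11.03 V.
I_L = V_out / R_L = 11.03 / 2.52 kΩ = 4.38 mA.

I_L ≈ 4.38 mA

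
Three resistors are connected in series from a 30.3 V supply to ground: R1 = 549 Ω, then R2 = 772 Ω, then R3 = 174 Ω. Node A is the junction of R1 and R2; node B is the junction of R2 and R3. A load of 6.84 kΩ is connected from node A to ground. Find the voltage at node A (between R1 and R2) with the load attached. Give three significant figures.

V ≈ 18.2 V

Below node A the series string R2+R3 = 946.0 Ω sits in parallel with the 6840 Ω load: 831.1 Ω.
V_A = 30.3 × 831.1/(549 + 831.1) = 18.2 V.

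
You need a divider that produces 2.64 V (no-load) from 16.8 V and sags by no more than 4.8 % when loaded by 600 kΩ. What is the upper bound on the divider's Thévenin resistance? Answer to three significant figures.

Loading drop = R_th/(R_th + R_L) ≤ 0.0480, so R_th ≤ R_L · ε/(1−ε) = 600 kΩ × 0.0480/0.9520 = 30.3 kΩ.

R_th ≤ 30.3 kΩ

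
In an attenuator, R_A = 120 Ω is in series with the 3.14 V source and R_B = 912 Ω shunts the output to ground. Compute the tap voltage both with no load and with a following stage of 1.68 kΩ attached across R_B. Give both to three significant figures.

Unloaded: 2.77 V; loaded: 2.61 V

Open-circuit: V = 3.14 × 912/(120 + 912) = 2.77 V.
With the load, R_B becomes R_B‖R_L = 591.1 Ω, so V = 3.14 × 591.1/711.1 = 2.61 V.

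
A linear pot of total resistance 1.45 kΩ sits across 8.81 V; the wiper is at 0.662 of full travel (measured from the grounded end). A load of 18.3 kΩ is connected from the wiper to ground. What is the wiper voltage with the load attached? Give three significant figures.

V ≈ 5.73 V

The wiper splits the pot into (1−α)R = 490.1 Ω above and αR = 959.9 Ω below.
Lower section ‖ load = 912.1 Ω.
V_wiper = 8.81 × 912.1/(490.1 + 912.1) = 5.73 V.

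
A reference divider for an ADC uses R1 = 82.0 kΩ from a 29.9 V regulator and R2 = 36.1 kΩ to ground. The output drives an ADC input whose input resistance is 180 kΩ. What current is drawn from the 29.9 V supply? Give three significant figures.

I ≈ 0.267 mA

R2‖R_L = 30.07 kΩ, so the source sees R1 + R2‖R_L = 112.1 kΩ.
I = 29.9 V / 112.1 kΩ = 0.267 mA.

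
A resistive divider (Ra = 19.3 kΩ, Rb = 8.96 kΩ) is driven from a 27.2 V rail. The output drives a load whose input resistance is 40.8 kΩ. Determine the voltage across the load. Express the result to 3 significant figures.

The load sits in parallel with Rb: Rb‖R_L = (8.96 × 40.8) / (8.96 + 40.8) = 7.347 kΩ.
V_out = 27.2 × 7.347 / (19.3 + 7.347) = 27.2 × 7.347/26.65 = 7.50 V.
(Unloaded it would have been 8.62 V.)

V_out ≈ 7.50 V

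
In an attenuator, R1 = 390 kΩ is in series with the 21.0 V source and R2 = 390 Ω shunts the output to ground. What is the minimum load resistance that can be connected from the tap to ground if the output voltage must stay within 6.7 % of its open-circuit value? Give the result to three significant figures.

Output resistance R_th = R1‖R2 = (390000 × 390)/390400 = 389.6 Ω.
The fractional drop is R_th/(R_th + R_L); requiring this ≤ 0.0670 gives R_L ≥ R_th(1/0.0670 − 1) = 389.6 × 13.93 = 5.43 kΩ.

R_L(min) ≈ 5.43 kΩ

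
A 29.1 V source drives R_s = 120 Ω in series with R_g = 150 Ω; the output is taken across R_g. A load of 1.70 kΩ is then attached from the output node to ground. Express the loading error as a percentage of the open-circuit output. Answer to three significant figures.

The divider's output (Thévenin) resistance is R_s‖R_g = 66.67 Ω.
Fractional drop under load = R_th/(R_th + R_L) = 66.67 / (66.67 + 1700) = 0.03774.
So the output falls by 3.77 %.

3.77 %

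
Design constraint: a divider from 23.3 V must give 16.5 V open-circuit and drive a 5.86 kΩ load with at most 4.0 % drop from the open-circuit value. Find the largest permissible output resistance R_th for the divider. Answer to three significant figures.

R_th ≤ 244 Ω

Loading drop = R_th/(R_th + R_L) ≤ 0.0400, so R_th ≤ R_L · ε/(1−ε) = 5.86 kΩ × 0.0400/0.9600 = 244 Ω.
(Any R1, R2 with R2/(R1+R2) = 0.708 and R1‖R2 ≤ 244 Ω will meet the spec.)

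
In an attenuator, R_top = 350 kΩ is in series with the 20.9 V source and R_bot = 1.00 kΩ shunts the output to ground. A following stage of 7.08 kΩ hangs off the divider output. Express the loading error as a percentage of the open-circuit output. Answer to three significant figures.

Unloaded V = 20.9 × 1.00/351.0 = 0.059544 V.
Loaded: R_bot‖R_L = 0.8762 kΩ, giving V = 20.9 × 0.8762/350.9 = 0.052193 V.
Drop = (0.059544 − 0.052193) / 0.059544 = 12.3 %.

12.3 %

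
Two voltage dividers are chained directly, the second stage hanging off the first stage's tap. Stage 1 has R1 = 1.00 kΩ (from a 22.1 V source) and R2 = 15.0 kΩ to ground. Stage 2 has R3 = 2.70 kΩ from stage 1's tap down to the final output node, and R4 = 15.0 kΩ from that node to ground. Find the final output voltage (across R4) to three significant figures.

V_out ≈ 16.7 V

Stage 2 presents R3+R4 = 17.70 kΩ as a load on stage 1's tap.
Stage 1's lower leg becomes R2‖(R3+R4) = 8.119 kΩ, so V_mid = 22.1 × 8.119/9.119 = 19.68 V.
Stage 2 is itself unloaded: V_out = V_mid × R4/(R3+R4) = 19.68 × 15.0/17.70 = 16.7 V.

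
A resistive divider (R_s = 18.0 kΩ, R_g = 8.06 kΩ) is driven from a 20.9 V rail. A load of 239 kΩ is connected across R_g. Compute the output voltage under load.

The load sits in parallel with R_g: R_g‖R_L = (8.06 × 239) / (8.06 + 239) = 7.797 kΩ.
V_out = 20.9 × 7.797 / (18.0 + 7.797) = 20.9 × 7.797/25.80 = 6.32 V.
(Unloaded it would have been 6.46 V.)

V_out ≈ 6.32 V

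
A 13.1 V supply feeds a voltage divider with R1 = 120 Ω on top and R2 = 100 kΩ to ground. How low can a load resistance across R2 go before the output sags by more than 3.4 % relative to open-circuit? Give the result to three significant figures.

R_L(min) ≈ 3.41 kΩ

Output resistance R_th = R1‖R2 = (120 × 100000)/100100 = 119.9 Ω.
The fractional drop is R_th/(R_th + R_L); requiring this ≤ 0.0340 gives R_L ≥ R_th(1/0.0340 − 1) = 119.9 × 28.41 = 3.41 kΩ.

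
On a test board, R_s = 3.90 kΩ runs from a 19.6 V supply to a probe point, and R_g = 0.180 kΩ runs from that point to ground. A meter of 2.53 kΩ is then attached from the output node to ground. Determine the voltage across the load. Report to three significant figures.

The load sits in parallel with R_g: R_g‖R_L = (180 × 2530) / (180 + 2530) = 168.0 Ω.
V_out = 19.6 × 168.0 / (3900 + 168.0) = 19.6 × 168.0/4068 = 0.810 V.
(Unloaded it would have been 0.865 V.)

V_out ≈ 0.810 V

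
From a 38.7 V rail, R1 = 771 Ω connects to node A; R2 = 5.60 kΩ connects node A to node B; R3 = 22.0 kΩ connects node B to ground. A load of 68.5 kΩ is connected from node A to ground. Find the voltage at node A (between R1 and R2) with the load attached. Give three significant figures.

V ≈ 37.2 V

Below node A the series string R2+R3 = 27600 Ω sits in parallel with the 68500 Ω load: 19670 Ω.
V_A = 38.7 × 19670/(771 + 19670) = 37.2 V.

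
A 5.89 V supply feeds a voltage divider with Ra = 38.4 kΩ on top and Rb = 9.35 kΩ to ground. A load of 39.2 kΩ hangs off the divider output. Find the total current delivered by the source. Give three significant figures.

Rb‖R_L = 7.549 kΩ, so the source sees Ra + Rb‖R_L = 45.95 kΩ.
I = 5.89 V / 45.95 kΩ = 0.128 mA.

I ≈ 0.128 mA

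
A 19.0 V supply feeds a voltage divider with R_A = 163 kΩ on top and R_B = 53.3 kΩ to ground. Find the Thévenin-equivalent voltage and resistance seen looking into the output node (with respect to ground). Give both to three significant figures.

V_th is the open-circuit tap voltage: 19.0 × 53.3/(163 + 53.3) = 4.68 V.
With the supply zeroed, R_A and R_B appear in parallel from the tap: R_th = R_A‖R_B = (163 × 53.3)/216.3 = 40.2 kΩ.

V_th = 4.68 V, R_th = 40.2 kΩ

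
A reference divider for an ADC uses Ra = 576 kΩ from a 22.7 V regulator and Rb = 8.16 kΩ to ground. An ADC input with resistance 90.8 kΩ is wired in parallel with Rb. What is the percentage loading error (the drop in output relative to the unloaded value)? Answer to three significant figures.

8.14 %

The divider's output (Thévenin) resistance is Ra‖Rb = 8.046 kΩ.
Fractional drop under load = R_th/(R_th + R_L) = 8.046 / (8.046 + 90.8) = 0.08140.
So the output falls by 8.14 %.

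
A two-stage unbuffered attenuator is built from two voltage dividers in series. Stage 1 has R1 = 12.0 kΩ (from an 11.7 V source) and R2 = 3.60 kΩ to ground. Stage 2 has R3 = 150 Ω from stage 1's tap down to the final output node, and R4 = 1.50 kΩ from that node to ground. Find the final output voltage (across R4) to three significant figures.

V_out ≈ 0.916 V

Stage 2 presents R3+R4 = 1650 Ω as a load on stage 1's tap.
Stage 1's lower leg becomes R2‖(R3+R4) = 1131 Ω, so V_mid = 11.7 × 1131/13130 = 1.008 V.
Stage 2 is itself unloaded: V_out = V_mid × R4/(R3+R4) = 1.008 × 1500/1650 = 0.916 V.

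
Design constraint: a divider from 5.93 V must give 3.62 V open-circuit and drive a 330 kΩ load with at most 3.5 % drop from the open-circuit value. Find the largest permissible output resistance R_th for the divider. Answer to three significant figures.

R_th ≤ 12.0 kΩ

Loading drop = R_th/(R_th + R_L) ≤ 0.0350, so R_th ≤ R_L · ε/(1−ε) = 330 kΩ × 0.0350/0.9650 = 12.0 kΩ.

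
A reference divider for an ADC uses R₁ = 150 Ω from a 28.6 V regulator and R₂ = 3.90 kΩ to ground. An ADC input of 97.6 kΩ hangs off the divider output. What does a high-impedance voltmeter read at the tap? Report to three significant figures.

The load sits in parallel with R₂: R₂‖R_L = (3900 × 97600) / (3900 + 97600) = 3750 Ω.
V_out = 28.6 × 3750 / (150 + 3750) = 28.6 × 3750/3900 = 27.5 V.
(Unloaded it would have been 27.5 V.)

V_out ≈ 27.5 V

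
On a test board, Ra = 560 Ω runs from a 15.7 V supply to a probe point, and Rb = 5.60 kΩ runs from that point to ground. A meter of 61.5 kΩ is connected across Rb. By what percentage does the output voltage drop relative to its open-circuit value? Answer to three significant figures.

The divider's output (Thévenin) resistance is Ra‖Rb = 509.1 Ω.
Fractional drop under load = R_th/(R_th + R_L) = 509.1 / (509.1 + 61500) = 0.008210.
So the output falls by 0.821 %.

0.821 %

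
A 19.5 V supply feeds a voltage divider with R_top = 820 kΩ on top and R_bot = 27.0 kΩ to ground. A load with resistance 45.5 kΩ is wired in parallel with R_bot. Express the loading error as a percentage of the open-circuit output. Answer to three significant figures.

The divider's output (Thévenin) resistance is R_top‖R_bot = 26.14 kΩ.
Fractional drop under load = R_th/(R_th + R_L) = 26.14 / (26.14 + 45.5) = 0.3649.
So the output falls by 36.5 %.

36.5 %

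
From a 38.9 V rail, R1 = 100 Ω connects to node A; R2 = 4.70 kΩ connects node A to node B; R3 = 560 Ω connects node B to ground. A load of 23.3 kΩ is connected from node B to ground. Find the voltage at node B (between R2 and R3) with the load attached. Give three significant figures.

At node B, R3 is in parallel with the load: R3‖R_L = 546.9 Ω.
Below node A the resistance is R2 + (R3‖R_L) = 5247 Ω, so V_A = 38.9 × 5247/5347 = 38.17 V.
Then V_B = V_A × (R3‖R_L)/(R2 + R3‖R_L) = 38.17 × 546.9/5247 = 3.98 V.

V ≈ 3.98 V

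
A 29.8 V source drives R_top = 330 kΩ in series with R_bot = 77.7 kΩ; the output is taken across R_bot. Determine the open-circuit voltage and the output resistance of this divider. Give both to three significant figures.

V_th is the open-circuit tap voltage: 29.8 × 77.7/(330 + 77.7) = 5.68 V.
With the supply zeroed, R_top and R_bot appear in parallel from the tap: R_th = R_top‖R_bot = (330 × 77.7)/407.7 = 62.9 kΩ.

V_th = 5.68 V, R_th = 62.9 kΩ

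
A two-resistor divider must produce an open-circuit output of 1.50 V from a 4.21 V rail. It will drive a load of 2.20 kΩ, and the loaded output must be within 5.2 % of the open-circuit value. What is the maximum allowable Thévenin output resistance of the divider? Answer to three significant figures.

Loading drop = R_th/(R_th + R_L) ≤ 0.0520, so R_th ≤ R_L · ε/(1−ε) = 2.20 kΩ × 0.0520/0.9480 = 121 Ω.
(Any R1, R2 with R2/(R1+R2) = 0.356 and R1‖R2 ≤ 121 Ω will meet the spec.)

R_th ≤ 121 Ω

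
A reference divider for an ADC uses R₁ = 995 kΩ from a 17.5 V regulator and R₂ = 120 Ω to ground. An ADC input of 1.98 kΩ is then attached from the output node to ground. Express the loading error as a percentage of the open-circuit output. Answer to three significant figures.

The divider's output (Thévenin) resistance is R₁‖R₂ = 120.0 Ω.
Fractional drop under load = R_th/(R_th + R_L) = 120.0 / (120.0 + 1980) = 0.05714.
So the output falls by 5.71 %.

5.71 %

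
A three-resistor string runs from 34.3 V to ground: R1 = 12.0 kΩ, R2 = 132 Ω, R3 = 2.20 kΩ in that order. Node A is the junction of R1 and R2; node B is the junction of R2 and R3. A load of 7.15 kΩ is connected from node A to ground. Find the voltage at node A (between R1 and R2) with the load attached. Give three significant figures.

Below node A the series string R2+R3 = 2332 Ω sits in parallel with the 7150 Ω load: 1758 Ω.
V_A = 34.3 × 1758/(12000 + 1758) = 4.38 V.

V ≈ 4.38 V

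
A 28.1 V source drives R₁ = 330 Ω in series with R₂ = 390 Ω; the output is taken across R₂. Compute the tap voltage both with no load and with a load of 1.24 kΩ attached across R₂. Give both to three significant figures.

Open-circuit: V = 28.1 × 390/(330 + 390) = 15.2 V.
With the load, R₂ becomes R₂‖R_L = 296.7 Ω, so V = 28.1 × 296.7/626.7 = 13.3 V.

Unloaded: 15.2 V; loaded: 13.3 V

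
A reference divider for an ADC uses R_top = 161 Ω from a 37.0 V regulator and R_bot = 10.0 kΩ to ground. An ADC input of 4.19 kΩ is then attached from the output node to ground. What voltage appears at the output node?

V_out ≈ 35.1 V

The load sits in parallel with R_bot: R_bot‖R_L = (10000 × 4190) / (10000 + 4190) = 2953 Ω.
V_out = 37.0 × 2953 / (161 + 2953) = 37.0 × 2953/3114 = 35.1 V.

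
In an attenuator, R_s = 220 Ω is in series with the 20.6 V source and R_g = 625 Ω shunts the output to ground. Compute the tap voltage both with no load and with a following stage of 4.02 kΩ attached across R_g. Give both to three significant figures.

Unloaded: 15.2 V; loaded: 14.6 V

Open-circuit: V = 20.6 × 625/(220 + 625) = 15.2 V.
With the load, R_g becomes R_g‖R_L = 540.9 Ω, so V = 20.6 × 540.9/760.9 = 14.6 V.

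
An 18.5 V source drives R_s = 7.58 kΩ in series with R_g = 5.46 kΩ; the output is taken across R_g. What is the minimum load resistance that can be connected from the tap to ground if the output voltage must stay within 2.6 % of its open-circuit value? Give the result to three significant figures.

Output resistance R_th = R_s‖R_g = (7.58 × 5.46)/13.04 = 3.174 kΩ.
The fractional drop is R_th/(R_th + R_L); requiring this ≤ 0.0260 gives R_L ≥ R_th(1/0.0260 − 1) = 3.174 × 37.46 = 119 kΩ.

R_L(min) ≈ 119 kΩ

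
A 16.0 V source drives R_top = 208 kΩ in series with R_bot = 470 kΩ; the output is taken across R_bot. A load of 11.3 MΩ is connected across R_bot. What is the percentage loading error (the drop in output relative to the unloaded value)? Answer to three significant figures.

1.26 %

The divider's output (Thévenin) resistance is R_top‖R_bot = 144.2 kΩ.
Fractional drop under load = R_th/(R_th + R_L) = 144.2 / (144.2 + 11300) = 0.01260.
So the output falls by 1.26 %.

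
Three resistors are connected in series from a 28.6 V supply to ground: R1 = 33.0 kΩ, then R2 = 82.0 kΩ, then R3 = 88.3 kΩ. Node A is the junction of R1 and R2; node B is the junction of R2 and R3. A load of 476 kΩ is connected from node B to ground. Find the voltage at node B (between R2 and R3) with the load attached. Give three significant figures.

V ≈ 11.2 V

At node B, R3 is in parallel with the load: R3‖R_L = 74.48 kΩ.
Below node A the resistance is R2 + (R3‖R_L) = 156.5 kΩ, so V_A = 28.6 × 156.5/189.5 = 23.62 V.
Then V_B = V_A × (R3‖R_L)/(R2 + R3‖R_L) = 23.62 × 74.48/156.5 = 11.2 V.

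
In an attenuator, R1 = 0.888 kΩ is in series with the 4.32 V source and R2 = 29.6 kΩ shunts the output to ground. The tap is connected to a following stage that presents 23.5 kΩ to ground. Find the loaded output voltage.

V_out ≈ 4.05 V

The load sits in parallel with R2: R2‖R_L = (29600 × 23500) / (29600 + 23500) = 13100 Ω.
V_out = 4.32 × 13100 / (888 + 13100) = 4.32 × 13100/13990 = 4.05 V.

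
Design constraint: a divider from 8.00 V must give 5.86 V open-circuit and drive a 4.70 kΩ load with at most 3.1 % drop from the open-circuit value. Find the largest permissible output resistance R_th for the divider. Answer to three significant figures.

R_th ≤ 150 Ω

Loading drop = R_th/(R_th + R_L) ≤ 0.0310, so R_th ≤ R_L · ε/(1−ε) = 4.70 kΩ × 0.0310/0.9690 = 150 Ω.
(Any R1, R2 with R2/(R1+R2) = 0.733 and R1‖R2 ≤ 150 Ω will meet the spec.)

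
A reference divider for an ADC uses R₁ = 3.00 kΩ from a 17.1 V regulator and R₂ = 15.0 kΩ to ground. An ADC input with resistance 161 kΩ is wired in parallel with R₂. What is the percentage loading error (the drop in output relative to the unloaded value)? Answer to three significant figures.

1.53 %

The divider's output (Thévenin) resistance is R₁‖R₂ = 2.500 kΩ.
Fractional drop under load = R_th/(R_th + R_L) = 2.500 / (2.500 + 161) = 0.01529.
So the output falls by 1.53 %.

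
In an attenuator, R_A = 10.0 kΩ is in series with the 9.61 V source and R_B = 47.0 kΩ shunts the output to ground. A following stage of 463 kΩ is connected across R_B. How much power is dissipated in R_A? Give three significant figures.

Total resistance from the source is R_A + (R_B‖R_L) = 52.67 kΩ, so I = 9.61/52.67 kΩ = 0.1825 mA.
P = I²·R_A = (0.1825 mA)² × 10.0 kΩ = 0.333 mW.

P ≈ 0.333 mW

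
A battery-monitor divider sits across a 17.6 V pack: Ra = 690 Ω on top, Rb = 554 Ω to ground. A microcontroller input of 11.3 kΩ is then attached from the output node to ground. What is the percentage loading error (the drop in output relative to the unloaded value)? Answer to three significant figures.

The divider's output (Thévenin) resistance is Ra‖Rb = 307.3 Ω.
Fractional drop under load = R_th/(R_th + R_L) = 307.3 / (307.3 + 11300) = 0.02647.
So the output falls by 2.65 %.

2.65 %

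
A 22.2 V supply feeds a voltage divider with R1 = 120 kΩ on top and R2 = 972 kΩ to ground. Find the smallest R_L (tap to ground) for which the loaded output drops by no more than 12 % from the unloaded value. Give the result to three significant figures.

Output resistance R_th = R1‖R2 = (120 × 972)/1092 = 106.8 kΩ.
The fractional drop is R_th/(R_th + R_L); requiring this ≤ 0.120 gives R_L ≥ R_th(1/0.120 − 1) = 106.8 × 7.333 = 783 kΩ.

R_L(min) ≈ 783 kΩ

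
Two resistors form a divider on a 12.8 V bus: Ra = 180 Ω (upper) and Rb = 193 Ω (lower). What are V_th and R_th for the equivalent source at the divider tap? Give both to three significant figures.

V_th = 6.62 V, R_th = 93.1 Ω

V_th is the open-circuit tap voltage: 12.8 × 193/(180 + 193) = 6.62 V.
With the supply zeroed, Ra and Rb appear in parallel from the tap: R_th = Ra‖Rb = (180 × 193)/373.0 = 93.1 Ω.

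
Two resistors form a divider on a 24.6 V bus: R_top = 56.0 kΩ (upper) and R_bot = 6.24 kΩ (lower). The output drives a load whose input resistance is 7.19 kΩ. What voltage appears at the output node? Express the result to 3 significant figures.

V_out ≈ 1.38 V

The load sits in parallel with R_bot: R_bot‖R_L = (6.24 × 7.19) / (6.24 + 7.19) = 3.341 kΩ.
V_out = 24.6 × 3.341 / (56.0 + 3.341) = 24.6 × 3.341/59.34 = 1.38 V.
(Unloaded it would have been 2.47 V.)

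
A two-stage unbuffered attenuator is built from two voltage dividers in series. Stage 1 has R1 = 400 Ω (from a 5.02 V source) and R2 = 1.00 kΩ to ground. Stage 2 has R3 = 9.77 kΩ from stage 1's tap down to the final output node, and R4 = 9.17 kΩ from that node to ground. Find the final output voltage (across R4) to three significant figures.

V_out ≈ 1.71 V

Stage 2 presents R3+R4 = 18940 Ω as a load on stage 1's tap.
Stage 1's lower leg becomes R2‖(R3+R4) = 949.8 Ω, so V_mid = 5.02 × 949.8/1350 = 3.532 V.
Stage 2 is itself unloaded: V_out = V_mid × R4/(R3+R4) = 3.532 × 9170/18940 = 1.71 V.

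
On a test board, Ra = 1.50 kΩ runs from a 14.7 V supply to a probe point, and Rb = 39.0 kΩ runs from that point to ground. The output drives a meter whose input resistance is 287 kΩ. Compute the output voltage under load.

V_out ≈ 14.1 V

The load sits in parallel with Rb: Rb‖R_L = (39.0 × 287) / (39.0 + 287) = 34.33 kΩ.
V_out = 14.7 × 34.33 / (1.50 + 34.33) = 14.7 × 34.33/35.83 = 14.1 V.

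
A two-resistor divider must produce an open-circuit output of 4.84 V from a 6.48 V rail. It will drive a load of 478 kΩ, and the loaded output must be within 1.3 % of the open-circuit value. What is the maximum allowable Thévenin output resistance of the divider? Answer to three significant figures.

R_th ≤ 6.30 kΩ

Loading drop = R_th/(R_th + R_L) ≤ 0.0130, so R_th ≤ R_L · ε/(1−ε) = 478 kΩ × 0.0130/0.9870 = 6.30 kΩ.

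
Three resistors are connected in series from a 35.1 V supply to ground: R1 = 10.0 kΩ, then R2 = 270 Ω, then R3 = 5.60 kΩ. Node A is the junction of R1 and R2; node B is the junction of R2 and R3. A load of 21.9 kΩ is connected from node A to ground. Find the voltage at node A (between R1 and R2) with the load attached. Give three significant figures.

V ≈ 11.1 V

Below node A the series string R2+R3 = 5870 Ω sits in parallel with the 21900 Ω load: 4629 Ω.
V_A = 35.1 × 4629/(10000 + 4629) = 11.1 V.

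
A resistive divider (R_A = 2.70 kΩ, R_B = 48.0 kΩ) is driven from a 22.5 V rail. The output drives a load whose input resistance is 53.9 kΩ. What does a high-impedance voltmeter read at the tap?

V_out ≈ 20.3 V

The load sits in parallel with R_B: R_B‖R_L = (48.0 × 53.9) / (48.0 + 53.9) = 25.39 kΩ.
V_out = 22.5 × 25.39 / (2.70 + 25.39) = 22.5 × 25.39/28.09 = 20.3 V.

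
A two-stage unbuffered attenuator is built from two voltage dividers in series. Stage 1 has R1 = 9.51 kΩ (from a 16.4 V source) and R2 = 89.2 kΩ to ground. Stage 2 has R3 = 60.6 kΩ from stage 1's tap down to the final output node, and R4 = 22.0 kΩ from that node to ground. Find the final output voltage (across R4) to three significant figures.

V_out ≈ 3.58 V

Stage 2 presents R3+R4 = 82.60 kΩ as a load on stage 1's tap.
Stage 1's lower leg becomes R2‖(R3+R4) = 42.89 kΩ, so V_mid = 16.4 × 42.89/52.40 = 13.42 V.
Stage 2 is itself unloaded: V_out = V_mid × R4/(R3+R4) = 13.42 × 22.0/82.60 = 3.58 V.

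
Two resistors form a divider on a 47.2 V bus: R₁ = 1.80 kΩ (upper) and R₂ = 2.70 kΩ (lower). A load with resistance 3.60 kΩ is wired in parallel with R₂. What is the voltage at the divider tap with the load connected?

The load sits in parallel with R₂: R₂‖R_L = (2.70 × 3.60) / (2.70 + 3.60) = 1.543 kΩ.
V_out = 47.2 × 1.543 / (1.80 + 1.543) = 47.2 × 1.543/3.343 = 21.8 V.
(Unloaded it would have been 28.3 V.)

V_out ≈ 21.8 V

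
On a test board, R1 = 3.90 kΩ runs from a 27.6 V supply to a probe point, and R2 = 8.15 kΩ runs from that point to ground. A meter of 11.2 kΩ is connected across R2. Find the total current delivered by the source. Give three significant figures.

R2‖R_L = 4.717 kΩ, so the source sees R1 + R2‖R_L = 8.617 kΩ.
I = 27.6 V / 8.617 kΩ = 3.20 mA.

I ≈ 3.20 mA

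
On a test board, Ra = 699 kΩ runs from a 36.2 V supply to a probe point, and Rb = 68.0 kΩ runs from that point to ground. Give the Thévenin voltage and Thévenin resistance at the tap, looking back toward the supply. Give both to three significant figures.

V_th is the open-circuit tap voltage: 36.2 × 68.0/(699 + 68.0) = 3.21 V.
With the supply zeroed, Ra and Rb appear in parallel from the tap: R_th = Ra‖Rb = (699 × 68.0)/767.0 = 62.0 kΩ.

V_th = 3.21 V, R_th = 62.0 kΩ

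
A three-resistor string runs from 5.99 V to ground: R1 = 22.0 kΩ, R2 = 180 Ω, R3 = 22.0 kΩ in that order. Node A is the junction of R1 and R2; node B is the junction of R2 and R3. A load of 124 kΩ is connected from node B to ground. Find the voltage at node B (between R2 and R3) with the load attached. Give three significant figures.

At node B, R3 is in parallel with the load: R3‖R_L = 18680 Ω.
Below node A the resistance is R2 + (R3‖R_L) = 18860 Ω, so V_A = 5.99 × 18860/40860 = 2.765 V.
Then V_B = V_A × (R3‖R_L)/(R2 + R3‖R_L) = 2.765 × 18680/18860 = 2.74 V.

V ≈ 2.74 V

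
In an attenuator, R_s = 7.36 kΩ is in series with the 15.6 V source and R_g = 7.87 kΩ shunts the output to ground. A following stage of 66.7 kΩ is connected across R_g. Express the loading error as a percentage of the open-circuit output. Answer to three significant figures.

5.39 %

The divider's output (Thévenin) resistance is R_s‖R_g = 3.803 kΩ.
Fractional drop under load = R_th/(R_th + R_L) = 3.803 / (3.803 + 66.7) = 0.05394.
So the output falls by 5.39 %.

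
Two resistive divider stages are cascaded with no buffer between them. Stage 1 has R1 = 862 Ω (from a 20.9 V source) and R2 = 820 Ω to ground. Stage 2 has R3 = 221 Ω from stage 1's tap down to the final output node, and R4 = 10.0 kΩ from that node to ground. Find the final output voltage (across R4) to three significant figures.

Stage 2 presents R3+R4 = 10220 Ω as a load on stage 1's tap.
Stage 1's lower leg becomes R2‖(R3+R4) = 759.1 Ω, so V_mid = 20.9 × 759.1/1621 = 9.787 V.
Stage 2 is itself unloaded: V_out = V_mid × R4/(R3+R4) = 9.787 × 10000/10220 = 9.58 V.

V_out ≈ 9.58 V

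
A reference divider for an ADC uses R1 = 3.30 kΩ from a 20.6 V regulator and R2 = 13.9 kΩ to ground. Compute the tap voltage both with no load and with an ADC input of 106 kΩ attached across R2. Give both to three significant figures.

Open-circuit: V = 20.6 × 13.9/(3.30 + 13.9) = 16.6 V.
With the load, R2 becomes R2‖R_L = 12.29 kΩ, so V = 20.6 × 12.29/15.59 = 16.2 V.

Unloaded: 16.6 V; loaded: 16.2 V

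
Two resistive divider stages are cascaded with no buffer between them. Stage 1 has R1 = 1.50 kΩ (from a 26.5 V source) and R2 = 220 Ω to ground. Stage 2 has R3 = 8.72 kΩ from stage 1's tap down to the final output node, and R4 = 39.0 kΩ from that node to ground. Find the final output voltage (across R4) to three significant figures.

Stage 2 presents R3+R4 = 47720 Ω as a load on stage 1's tap.
Stage 1's lower leg becomes R2‖(R3+R4) = 219.0 Ω, so V_mid = 26.5 × 219.0/1719 = 3.376 V.
Stage 2 is itself unloaded: V_out = V_mid × R4/(R3+R4) = 3.376 × 39000/47720 = 2.76 V.

V_out ≈ 2.76 V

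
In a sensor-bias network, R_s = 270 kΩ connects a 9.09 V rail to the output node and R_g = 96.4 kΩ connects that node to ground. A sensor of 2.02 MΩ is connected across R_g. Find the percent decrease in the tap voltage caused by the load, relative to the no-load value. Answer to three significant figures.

3.40 %

The divider's output (Thévenin) resistance is R_s‖R_g = 71.04 kΩ.
Fractional drop under load = R_th/(R_th + R_L) = 71.04 / (71.04 + 2020) = 0.03397.
So the output falls by 3.40 %.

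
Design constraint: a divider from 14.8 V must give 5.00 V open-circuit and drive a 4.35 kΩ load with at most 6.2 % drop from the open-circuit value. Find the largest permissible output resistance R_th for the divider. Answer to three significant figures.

Loading drop = R_th/(R_th + R_L) ≤ 0.0620, so R_th ≤ R_L · ε/(1−ε) = 4.35 kΩ × 0.0620/0.9380 = 288 Ω.

R_th ≤ 288 Ω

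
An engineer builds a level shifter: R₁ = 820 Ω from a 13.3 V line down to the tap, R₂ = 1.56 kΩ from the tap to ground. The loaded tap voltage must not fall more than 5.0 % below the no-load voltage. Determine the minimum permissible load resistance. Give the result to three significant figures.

R_L(min) ≈ 10.2 kΩ

Output resistance R_th = R₁‖R₂ = (820 × 1560)/2380 = 537.5 Ω.
The fractional drop is R_th/(R_th + R_L); requiring this ≤ 0.0500 gives R_L ≥ R_th(1/0.0500 − 1) = 537.5 × 19.00 = 10.2 kΩ.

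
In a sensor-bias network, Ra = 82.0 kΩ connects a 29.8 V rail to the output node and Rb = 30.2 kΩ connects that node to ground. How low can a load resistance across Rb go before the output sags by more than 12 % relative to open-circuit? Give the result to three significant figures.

R_L(min) ≈ 162 kΩ

Output resistance R_th = Ra‖Rb = (82.0 × 30.2)/112.2 = 22.07 kΩ.
The fractional drop is R_th/(R_th + R_L); requiring this ≤ 0.120 gives R_L ≥ R_th(1/0.120 − 1) = 22.07 × 7.333 = 162 kΩ.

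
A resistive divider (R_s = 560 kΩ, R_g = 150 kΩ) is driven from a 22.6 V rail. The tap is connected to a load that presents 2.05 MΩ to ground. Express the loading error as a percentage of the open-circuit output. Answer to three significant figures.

The divider's output (Thévenin) resistance is R_s‖R_g = 118.3 kΩ.
Fractional drop under load = R_th/(R_th + R_L) = 118.3 / (118.3 + 2050) = 0.05456.
So the output falls by 5.46 %.

5.46 %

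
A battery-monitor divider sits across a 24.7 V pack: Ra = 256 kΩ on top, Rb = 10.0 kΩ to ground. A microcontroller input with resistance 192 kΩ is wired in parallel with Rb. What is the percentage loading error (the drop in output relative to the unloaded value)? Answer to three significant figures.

The divider's output (Thévenin) resistance is Ra‖Rb = 9.624 kΩ.
Fractional drop under load = R_th/(R_th + R_L) = 9.624 / (9.624 + 192) = 0.04773.
So the output falls by 4.77 %.

4.77 %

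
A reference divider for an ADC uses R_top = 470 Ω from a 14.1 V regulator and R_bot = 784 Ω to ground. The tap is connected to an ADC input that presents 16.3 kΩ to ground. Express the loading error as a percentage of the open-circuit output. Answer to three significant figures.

The divider's output (Thévenin) resistance is R_top‖R_bot = 293.8 Ω.
Fractional drop under load = R_th/(R_th + R_L) = 293.8 / (293.8 + 16300) = 0.01771.
So the output falls by 1.77 %.

1.77 %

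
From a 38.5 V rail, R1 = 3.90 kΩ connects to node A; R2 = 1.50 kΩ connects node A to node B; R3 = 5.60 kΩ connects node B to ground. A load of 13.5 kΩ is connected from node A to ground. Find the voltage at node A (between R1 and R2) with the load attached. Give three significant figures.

V ≈ 20.9 V

Below node A the series string R2+R3 = 7.100 kΩ sits in parallel with the 13.5 kΩ load: 4.653 kΩ.
V_A = 38.5 × 4.653/(3.90 + 4.653) = 20.9 V.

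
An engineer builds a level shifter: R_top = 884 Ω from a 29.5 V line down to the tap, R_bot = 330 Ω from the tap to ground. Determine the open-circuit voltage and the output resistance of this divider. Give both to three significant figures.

V_th is the open-circuit tap voltage: 29.5 × 330/(884 + 330) = 8.02 V.
With the supply zeroed, R_top and R_bot appear in parallel from the tap: R_th = R_top‖R_bot = (884 × 330)/1214 = 240 Ω.

V_th = 8.02 V, R_th = 240 Ω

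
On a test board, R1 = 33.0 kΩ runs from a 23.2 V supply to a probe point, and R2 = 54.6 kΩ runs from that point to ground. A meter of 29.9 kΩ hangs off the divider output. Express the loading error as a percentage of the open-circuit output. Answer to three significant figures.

The divider's output (Thévenin) resistance is R1‖R2 = 20.57 kΩ.
Fractional drop under load = R_th/(R_th + R_L) = 20.57 / (20.57 + 29.9) = 0.4076.
So the output falls by 40.8 %.

40.8 %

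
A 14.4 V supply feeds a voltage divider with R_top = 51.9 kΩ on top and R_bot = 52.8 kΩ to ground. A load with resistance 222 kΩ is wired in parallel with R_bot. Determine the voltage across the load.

V_out ≈ 6.50 V

The load sits in parallel with R_bot: R_bot‖R_L = (52.8 × 222) / (52.8 + 222) = 42.66 kΩ.
V_out = 14.4 × 42.66 / (51.9 + 42.66) = 14.4 × 42.66/94.56 = 6.50 V.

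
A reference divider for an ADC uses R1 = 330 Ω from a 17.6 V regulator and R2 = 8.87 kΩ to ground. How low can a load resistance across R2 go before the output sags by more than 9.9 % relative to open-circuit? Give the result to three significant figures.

R_L(min) ≈ 2.90 kΩ

Output resistance R_th = R1‖R2 = (330 × 8870)/9200 = 318.2 Ω.
The fractional drop is R_th/(R_th + R_L); requiring this ≤ 0.0990 gives R_L ≥ R_th(1/0.0990 − 1) = 318.2 × 9.101 = 2.90 kΩ.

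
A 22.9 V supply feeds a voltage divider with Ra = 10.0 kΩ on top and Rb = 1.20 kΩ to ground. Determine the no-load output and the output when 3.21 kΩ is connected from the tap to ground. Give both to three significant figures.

Open-circuit: V = 22.9 × 1.20/(10.0 + 1.20) = 2.45 V.
With the load, Rb becomes Rb‖R_L = 0.8735 kΩ, so V = 22.9 × 0.8735/10.87 = 1.84 V.

Unloaded: 2.45 V; loaded: 1.84 V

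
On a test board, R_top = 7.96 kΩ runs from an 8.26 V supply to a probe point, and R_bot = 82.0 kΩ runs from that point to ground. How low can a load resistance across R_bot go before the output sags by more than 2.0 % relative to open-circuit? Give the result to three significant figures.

Output resistance R_th = R_top‖R_bot = (7.96 × 82.0)/89.96 = 7.256 kΩ.
The fractional drop is R_th/(R_th + R_L); requiring this ≤ 0.0200 gives R_L ≥ R_th(1/0.0200 − 1) = 7.256 × 49.00 = 356 kΩ.

R_L(min) ≈ 356 kΩ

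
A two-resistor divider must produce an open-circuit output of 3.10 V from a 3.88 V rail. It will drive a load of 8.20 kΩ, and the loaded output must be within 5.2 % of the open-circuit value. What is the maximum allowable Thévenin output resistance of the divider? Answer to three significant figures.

R_th ≤ 450 Ω

Loading drop = R_th/(R_th + R_L) ≤ 0.0520, so R_th ≤ R_L · ε/(1−ε) = 8.20 kΩ × 0.0520/0.9480 = 450 Ω.
(Any R1, R2 with R2/(R1+R2) = 0.799 and R1‖R2 ≤ 450 Ω will meet the spec.)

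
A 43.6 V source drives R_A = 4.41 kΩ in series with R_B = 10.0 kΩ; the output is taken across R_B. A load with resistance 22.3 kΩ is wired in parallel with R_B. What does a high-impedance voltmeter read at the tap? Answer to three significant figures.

The load sits in parallel with R_B: R_B‖R_L = (10.0 × 22.3) / (10.0 + 22.3) = 6.904 kΩ.
V_out = 43.6 × 6.904 / (4.41 + 6.904) = 43.6 × 6.904/11.31 = 26.6 V.

V_out ≈ 26.6 V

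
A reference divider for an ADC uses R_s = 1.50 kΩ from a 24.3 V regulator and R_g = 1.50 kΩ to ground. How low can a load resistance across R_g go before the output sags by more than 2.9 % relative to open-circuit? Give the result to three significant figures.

R_L(min) ≈ 25.1 kΩ

Output resistance R_th = R_s‖R_g = (1500 × 1500)/3000 = 750.0 Ω.
The fractional drop is R_th/(R_th + R_L); requiring this ≤ 0.0290 gives R_L ≥ R_th(1/0.0290 − 1) = 750.0 × 33.48 = 25.1 kΩ.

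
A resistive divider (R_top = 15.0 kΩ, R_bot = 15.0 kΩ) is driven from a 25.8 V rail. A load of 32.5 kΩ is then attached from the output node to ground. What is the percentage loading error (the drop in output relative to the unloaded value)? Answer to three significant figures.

The divider's output (Thévenin) resistance is R_top‖R_bot = 7.500 kΩ.
Fractional drop under load = R_th/(R_th + R_L) = 7.500 / (7.500 + 32.5) = 0.1875.
So the output falls by 18.8 %.

18.8 %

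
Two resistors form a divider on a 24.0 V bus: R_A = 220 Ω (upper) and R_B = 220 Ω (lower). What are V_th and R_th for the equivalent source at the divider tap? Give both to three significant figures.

V_th is the open-circuit tap voltage: 24.0 × 220/(220 + 220) = 12.0 V.
With the supply zeroed, R_A and R_B appear in parallel from the tap: R_th = R_A‖R_B = (220 × 220)/440.0 = 110 Ω.

V_th = 12.0 V, R_th = 110 Ω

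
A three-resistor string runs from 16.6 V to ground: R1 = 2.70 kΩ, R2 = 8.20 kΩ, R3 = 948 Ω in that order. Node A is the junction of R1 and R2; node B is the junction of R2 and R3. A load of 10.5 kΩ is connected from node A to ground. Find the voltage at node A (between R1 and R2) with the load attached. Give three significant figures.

Below node A the series string R2+R3 = 9148 Ω sits in parallel with the 10500 Ω load: 4889 Ω.
V_A = 16.6 × 4889/(2700 + 4889) = 10.7 V.

V ≈ 10.7 V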